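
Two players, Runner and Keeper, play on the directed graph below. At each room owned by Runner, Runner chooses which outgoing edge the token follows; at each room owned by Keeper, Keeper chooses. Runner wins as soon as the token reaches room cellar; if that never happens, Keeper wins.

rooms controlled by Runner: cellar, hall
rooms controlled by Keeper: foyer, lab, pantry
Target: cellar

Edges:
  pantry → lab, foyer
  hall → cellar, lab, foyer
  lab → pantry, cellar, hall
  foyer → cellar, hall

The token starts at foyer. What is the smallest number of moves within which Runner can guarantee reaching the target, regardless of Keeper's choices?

A0 = {cellar}
A1: add {hall} — hall (Runner) has hall→cellar.
A2: add {foyer} — foyer (Keeper): all of {cellar, hall} already in.
A3 = A2; e.g. pantry (Keeper) can still go to lab. Fixed point.
foyer enters the attractor at level 2, so Runner can force the target in 2 moves from there.

2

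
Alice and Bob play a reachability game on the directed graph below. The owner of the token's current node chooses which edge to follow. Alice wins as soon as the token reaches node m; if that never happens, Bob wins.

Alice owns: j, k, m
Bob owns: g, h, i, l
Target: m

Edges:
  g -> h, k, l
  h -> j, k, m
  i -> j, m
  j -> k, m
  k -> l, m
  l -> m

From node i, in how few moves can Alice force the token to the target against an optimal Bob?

A0 = {m}
A1: add {j, k, l} — j (Alice) has j→m; k (Alice) has k→m; l (Bob): all of {m} already in.
A2: add {h, i} — h (Bob): all of {j, k, m} already in; i (Bob): all of {j, m} already in.
i enters the attractor at level 2, so Alice can force the target in 2 moves from there.

2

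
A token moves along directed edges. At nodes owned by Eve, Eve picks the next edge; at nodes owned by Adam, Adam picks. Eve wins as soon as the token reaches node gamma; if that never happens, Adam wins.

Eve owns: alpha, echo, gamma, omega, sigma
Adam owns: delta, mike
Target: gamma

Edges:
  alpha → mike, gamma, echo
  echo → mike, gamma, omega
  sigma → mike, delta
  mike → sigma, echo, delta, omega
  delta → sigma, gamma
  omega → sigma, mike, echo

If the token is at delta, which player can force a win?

A0 = {gamma}
A1: add {alpha, echo} — echo (Eve) has echo→gamma; alpha (Eve) has alpha→gamma.
A2: add {omega} — omega (Eve) has omega→echo.
A3 = A2; e.g. sigma (Eve) has no edge into A2. Fixed point.
delta never enters the attractor, so Adam can avoid the target forever.

Adam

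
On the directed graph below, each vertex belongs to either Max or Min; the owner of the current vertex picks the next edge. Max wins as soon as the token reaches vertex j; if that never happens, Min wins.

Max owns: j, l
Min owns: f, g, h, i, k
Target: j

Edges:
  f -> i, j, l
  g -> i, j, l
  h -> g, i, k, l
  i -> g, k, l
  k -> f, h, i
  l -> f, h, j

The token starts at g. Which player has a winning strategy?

Min

A0 = {j}
A1: add {l} — l (Max) has l→j.
A2 = A1; e.g. f (Min) can still go to i. Fixed point.
g never enters the attractor, so Min can avoid the target forever.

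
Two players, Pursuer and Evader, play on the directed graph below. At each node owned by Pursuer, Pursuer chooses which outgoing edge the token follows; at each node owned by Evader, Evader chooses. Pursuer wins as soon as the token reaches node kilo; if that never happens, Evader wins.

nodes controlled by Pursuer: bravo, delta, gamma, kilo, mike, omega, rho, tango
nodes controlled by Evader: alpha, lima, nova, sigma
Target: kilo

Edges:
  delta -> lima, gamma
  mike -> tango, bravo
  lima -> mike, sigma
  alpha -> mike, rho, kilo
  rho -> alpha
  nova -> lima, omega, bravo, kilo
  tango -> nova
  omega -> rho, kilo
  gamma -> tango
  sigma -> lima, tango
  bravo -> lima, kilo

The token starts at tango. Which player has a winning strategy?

Evader

A0 = {kilo}
A1: add {bravo, omega} — omega (Pursuer) has omega→kilo; bravo (Pursuer) has bravo→kilo.
A2: add {mike} — mike (Pursuer) has mike→bravo.
A3 = A2; e.g. delta (Pursuer) has no edge into A2. Fixed point.
tango never enters the attractor, so Evader can avoid the target forever.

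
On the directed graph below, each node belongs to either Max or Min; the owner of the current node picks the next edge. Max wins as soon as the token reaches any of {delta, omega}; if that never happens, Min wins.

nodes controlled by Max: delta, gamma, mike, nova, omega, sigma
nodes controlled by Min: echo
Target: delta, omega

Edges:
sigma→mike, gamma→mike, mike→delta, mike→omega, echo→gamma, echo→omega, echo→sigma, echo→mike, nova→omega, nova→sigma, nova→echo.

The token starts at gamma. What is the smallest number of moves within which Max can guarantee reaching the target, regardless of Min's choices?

A0 = {delta, omega}
A1: add {mike, nova} — nova (Max) has nova→omega; mike (Max) has mike→delta.
A2: add {gamma, sigma} — gamma (Max) has gamma→mike; sigma (Max) has sigma→mike.
gamma enters the attractor at level 2, so Max can force the target in 2 moves from there.

2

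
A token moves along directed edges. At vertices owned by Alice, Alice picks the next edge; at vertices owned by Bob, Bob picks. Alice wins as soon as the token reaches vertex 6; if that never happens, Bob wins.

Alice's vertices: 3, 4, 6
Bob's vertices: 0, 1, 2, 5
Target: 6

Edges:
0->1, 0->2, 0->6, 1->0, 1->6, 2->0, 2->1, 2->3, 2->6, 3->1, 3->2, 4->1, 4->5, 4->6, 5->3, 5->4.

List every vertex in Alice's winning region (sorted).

A0 = {6}
A1: add {4} — 4 (Alice) has 4→6.
A2 = A1; e.g. 0 (Bob) can still go to 1. Fixed point.
Alice's winning region = {4, 6}.

4, 6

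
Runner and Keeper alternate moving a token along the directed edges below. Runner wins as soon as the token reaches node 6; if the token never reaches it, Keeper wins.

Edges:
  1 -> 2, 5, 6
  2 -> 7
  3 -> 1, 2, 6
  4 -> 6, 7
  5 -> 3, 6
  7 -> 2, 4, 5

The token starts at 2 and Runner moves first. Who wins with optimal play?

Keeper

Track states (vertex, player-to-move).
A0 = {(6,Runner), (6,Keeper)}
A1: add {(1,Runner), (3,Runner), (4,Runner), (5,Runner)}.
A2: add {(5,Keeper)}.
A3: add {(7,Runner)}.
A4: add {(2,Keeper), (4,Keeper)}.
A5 = A4; e.g. (1,Keeper) stays out. (2,Runner) never enters ⇒ Keeper avoids the target.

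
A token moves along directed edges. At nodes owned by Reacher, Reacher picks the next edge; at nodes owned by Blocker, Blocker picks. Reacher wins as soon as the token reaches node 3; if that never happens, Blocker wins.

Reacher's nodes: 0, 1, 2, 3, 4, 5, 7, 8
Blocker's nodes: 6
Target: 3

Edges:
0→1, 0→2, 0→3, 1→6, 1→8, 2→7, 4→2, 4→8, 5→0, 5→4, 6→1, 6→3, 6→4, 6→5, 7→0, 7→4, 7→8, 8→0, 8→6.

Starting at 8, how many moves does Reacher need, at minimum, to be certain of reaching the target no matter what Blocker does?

2

A0 = {3}
A1: add {0} — 0 (Reacher) has 0→3.
A2: add {5, 7, 8} — 5 (Reacher) has 5→0; 7 (Reacher) has 7→0; 8 (Reacher) has 8→0.
8 enters the attractor at level 2, so Reacher can force the target in 2 moves from there.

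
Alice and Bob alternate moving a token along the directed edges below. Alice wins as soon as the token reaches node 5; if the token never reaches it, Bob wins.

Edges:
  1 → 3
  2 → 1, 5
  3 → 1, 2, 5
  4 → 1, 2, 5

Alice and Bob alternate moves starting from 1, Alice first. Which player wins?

Track states (vertex, player-to-move).
A0 = {(5,Alice), (5,Bob)}
A1: add {(2,Alice), (3,Alice), (4,Alice)}.
A2: add {(1,Bob)}.
A3 = A2; e.g. (1,Alice) stays out. (1,Alice) never enters ⇒ Bob avoids the target.

Bob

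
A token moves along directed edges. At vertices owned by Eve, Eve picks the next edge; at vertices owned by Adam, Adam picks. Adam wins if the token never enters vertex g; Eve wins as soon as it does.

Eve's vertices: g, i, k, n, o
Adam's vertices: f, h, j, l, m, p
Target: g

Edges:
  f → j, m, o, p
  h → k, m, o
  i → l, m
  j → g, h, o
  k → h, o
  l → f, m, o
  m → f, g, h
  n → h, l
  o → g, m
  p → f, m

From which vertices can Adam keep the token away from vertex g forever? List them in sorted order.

A0 = {g}
A1: add {o} — o (Eve) has o→g.
A2: add {k} — k (Eve) has k→o.
A3 = A2; e.g. f (Adam) can still go to j. Fixed point.
Eve's attractor = {g, k, o}; Adam avoids the target exactly from the complement.

f, h, i, j, l, m, n, p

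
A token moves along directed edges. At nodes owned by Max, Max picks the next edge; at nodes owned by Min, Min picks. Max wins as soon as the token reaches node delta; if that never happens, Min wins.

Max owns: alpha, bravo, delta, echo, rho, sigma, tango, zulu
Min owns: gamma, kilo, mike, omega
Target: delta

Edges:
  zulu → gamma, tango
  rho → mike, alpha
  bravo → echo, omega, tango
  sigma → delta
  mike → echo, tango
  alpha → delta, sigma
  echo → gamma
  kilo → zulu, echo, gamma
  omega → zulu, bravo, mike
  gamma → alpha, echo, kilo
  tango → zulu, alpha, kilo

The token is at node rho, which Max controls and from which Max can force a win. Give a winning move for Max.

A0 = {delta}
A1: add {alpha, sigma} — sigma (Max) has sigma→delta; alpha (Max) has alpha→delta.
A2: add {rho, tango} — rho (Max) has rho→alpha; tango (Max) has tango→alpha.
A3: add {bravo, zulu} — zulu (Max) has zulu→tango; bravo (Max) has bravo→tango.
A4 = A3; e.g. mike (Min) can still go to echo. Fixed point.
From rho, successor alpha is in the attractor (rank 1); the other successor mike is not.

alpha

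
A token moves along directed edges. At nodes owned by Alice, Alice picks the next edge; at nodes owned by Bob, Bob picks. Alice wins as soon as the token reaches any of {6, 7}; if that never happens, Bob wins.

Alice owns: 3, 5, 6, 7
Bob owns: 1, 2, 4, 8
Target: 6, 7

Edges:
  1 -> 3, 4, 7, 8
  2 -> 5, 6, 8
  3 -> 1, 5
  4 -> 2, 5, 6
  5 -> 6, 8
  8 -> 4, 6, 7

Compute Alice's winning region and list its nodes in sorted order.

3, 5, 6, 7

A0 = {6, 7}
A1: add {5} — 5 (Alice) has 5→6.
A2: add {3} — 3 (Alice) has 3→5.
A3 = A2; e.g. 1 (Bob) can still go to 4. Fixed point.
Alice's winning region = {3, 5, 6, 7}.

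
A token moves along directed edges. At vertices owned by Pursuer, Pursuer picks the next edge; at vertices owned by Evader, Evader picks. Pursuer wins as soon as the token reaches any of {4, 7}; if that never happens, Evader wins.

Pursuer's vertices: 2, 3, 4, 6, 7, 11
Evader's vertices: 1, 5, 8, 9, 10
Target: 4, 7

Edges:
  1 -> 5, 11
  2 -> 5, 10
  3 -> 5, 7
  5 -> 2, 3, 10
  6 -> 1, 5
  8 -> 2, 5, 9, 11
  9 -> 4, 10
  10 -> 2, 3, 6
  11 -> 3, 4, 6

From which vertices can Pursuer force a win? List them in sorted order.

A0 = {4, 7}
A1: add {3, 11} — 3 (Pursuer) has 3→7; 11 (Pursuer) has 11→4.
A2 = A1; e.g. 1 (Evader) can still go to 5. Fixed point.
Pursuer's winning region = {3, 4, 7, 11}.

3, 4, 7, 11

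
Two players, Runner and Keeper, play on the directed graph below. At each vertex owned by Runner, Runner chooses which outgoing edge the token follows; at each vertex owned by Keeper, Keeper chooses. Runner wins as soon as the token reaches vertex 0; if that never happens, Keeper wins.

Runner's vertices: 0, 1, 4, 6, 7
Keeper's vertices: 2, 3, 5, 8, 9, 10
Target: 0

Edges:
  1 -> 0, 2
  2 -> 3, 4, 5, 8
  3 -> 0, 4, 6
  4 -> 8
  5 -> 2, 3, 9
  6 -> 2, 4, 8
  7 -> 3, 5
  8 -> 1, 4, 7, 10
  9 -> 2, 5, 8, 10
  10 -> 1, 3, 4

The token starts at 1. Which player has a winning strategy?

A0 = {0}
A1: add {1} — 1 (Runner) has 1→0.
A2 = A1; e.g. 2 (Keeper) can still go to 3. Fixed point.
1 ∈ A1, so Runner can force the target.

Runner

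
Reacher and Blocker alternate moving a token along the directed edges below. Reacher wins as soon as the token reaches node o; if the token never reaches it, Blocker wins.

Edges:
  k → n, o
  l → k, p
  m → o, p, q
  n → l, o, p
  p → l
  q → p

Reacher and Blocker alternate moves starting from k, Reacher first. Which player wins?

Reacher

Track states (vertex, player-to-move).
A0 = {(o,Reacher), (o,Blocker)}
A1: add {(k,Reacher), (m,Reacher), (n,Reacher)}.
(k,Reacher) ∈ A1 ⇒ Reacher forces the target.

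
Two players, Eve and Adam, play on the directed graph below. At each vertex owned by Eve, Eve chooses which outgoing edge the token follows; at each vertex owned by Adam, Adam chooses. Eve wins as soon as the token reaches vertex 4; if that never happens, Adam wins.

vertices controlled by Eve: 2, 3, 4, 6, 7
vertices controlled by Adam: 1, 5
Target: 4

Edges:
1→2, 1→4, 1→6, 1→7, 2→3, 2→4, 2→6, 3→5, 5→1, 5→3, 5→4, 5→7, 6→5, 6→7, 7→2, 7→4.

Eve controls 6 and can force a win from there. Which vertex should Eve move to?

7

A0 = {4}
A1: add {2, 7} — 2 (Eve) has 2→4; 7 (Eve) has 7→4.
A2: add {6} — 6 (Eve) has 6→7.
A3: add {1} — 1 (Adam): all of {2, 4, 6, 7} already in.
A4 = A3; e.g. 3 (Eve) has no edge into A3. Fixed point.
From 6, successor 7 is in the attractor (rank 1); the other successor 5 is not.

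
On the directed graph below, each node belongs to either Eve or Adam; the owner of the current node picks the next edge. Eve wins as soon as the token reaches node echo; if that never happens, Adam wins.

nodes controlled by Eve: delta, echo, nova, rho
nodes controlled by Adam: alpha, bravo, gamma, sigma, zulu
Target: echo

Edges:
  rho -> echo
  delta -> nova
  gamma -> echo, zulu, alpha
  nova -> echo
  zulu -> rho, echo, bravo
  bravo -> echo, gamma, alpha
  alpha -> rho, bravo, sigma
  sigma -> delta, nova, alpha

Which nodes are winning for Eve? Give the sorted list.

delta, echo, nova, rho

A0 = {echo}
A1: add {nova, rho} — rho (Eve) has rho→echo; nova (Eve) has nova→echo.
A2: add {delta} — delta (Eve) has delta→nova.
A3 = A2; e.g. gamma (Adam) can still go to zulu. Fixed point.
Eve's winning region = {delta, echo, nova, rho}.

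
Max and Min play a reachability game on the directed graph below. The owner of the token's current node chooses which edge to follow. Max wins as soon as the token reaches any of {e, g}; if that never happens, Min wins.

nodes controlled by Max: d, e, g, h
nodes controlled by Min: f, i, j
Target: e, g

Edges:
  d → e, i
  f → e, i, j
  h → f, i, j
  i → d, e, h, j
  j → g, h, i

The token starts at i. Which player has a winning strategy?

Min

A0 = {e, g}
A1: add {d} — d (Max) has d→e.
A2 = A1; e.g. f (Min) can still go to i. Fixed point.
i never enters the attractor, so Min can avoid the target forever.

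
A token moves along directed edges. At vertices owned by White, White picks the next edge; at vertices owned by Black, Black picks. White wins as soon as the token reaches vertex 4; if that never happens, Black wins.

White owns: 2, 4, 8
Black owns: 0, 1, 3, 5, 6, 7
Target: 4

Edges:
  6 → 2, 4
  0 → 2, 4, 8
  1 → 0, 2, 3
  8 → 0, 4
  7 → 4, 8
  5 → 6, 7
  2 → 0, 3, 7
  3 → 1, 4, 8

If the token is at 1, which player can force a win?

Black

A0 = {4}
A1: add {8} — 8 (White) has 8→4.
A2: add {7} — 7 (Black): all of {4, 8} already in.
A3: add {2} — 2 (White) has 2→7.
A4: add {0, 6} — 0 (Black): all of {2, 4, 8} already in; 6 (Black): all of {2, 4} already in.
A5: add {5} — 5 (Black): all of {6, 7} already in.
A6 = A5; e.g. 1 (Black) can still go to 3. Fixed point.
1 never enters the attractor, so Black can avoid the target forever.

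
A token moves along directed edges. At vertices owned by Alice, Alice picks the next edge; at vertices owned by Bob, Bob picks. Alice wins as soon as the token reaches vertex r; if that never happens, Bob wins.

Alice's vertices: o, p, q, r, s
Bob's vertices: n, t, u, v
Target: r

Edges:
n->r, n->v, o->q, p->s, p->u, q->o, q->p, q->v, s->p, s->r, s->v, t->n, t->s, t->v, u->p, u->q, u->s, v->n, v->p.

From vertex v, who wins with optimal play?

A0 = {r}
A1: add {s} — s (Alice) has s→r.
A2: add {p} — p (Alice) has p→s.
A3: add {q} — q (Alice) has q→p.
A4: add {o, u} — o (Alice) has o→q; u (Bob): all of {p, q, s} already in.
A5 = A4; e.g. n (Bob) can still go to v. Fixed point.
v never enters the attractor, so Bob can avoid the target forever.

Bob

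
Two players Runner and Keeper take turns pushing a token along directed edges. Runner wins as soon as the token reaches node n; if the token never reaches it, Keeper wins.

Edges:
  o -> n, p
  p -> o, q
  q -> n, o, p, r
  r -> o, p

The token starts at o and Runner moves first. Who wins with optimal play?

Runner

Track states (vertex, player-to-move).
A0 = {(n,Runner), (n,Keeper)}
A1: add {(o,Runner), (q,Runner)}.
(o,Runner) ∈ A1 ⇒ Runner forces the target.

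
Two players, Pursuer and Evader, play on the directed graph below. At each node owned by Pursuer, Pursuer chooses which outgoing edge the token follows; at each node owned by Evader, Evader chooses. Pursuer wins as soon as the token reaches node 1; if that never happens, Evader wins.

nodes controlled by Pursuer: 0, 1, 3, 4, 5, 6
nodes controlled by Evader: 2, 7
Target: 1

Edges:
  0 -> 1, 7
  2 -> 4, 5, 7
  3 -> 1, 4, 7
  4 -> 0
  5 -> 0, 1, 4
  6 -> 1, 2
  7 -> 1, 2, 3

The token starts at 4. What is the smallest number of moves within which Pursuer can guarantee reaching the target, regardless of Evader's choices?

A0 = {1}
A1: add {0, 3, 5, 6} — 0 (Pursuer) has 0→1; 3 (Pursuer) has 3→1; 5 (Pursuer) has 5→1; 6 (Pursuer) has 6→1.
A2: add {4} — 4 (Pursuer) has 4→0.
A3 = A2; e.g. 2 (Evader) can still go to 7. Fixed point.
4 enters the attractor at level 2, so Pursuer can force the target in 2 moves from there.

2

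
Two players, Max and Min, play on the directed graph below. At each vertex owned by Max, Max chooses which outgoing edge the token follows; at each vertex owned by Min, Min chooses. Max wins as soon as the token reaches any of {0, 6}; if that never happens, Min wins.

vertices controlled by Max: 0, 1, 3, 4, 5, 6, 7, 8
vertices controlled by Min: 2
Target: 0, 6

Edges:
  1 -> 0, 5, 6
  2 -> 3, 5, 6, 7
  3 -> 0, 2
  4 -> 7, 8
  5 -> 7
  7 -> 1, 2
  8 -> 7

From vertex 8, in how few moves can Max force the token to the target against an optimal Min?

A0 = {0, 6}
A1: add {1, 3} — 1 (Max) has 1→0; 3 (Max) has 3→0.
A2: add {7} — 7 (Max) has 7→1.
A3: add {4, 5, 8} — 4 (Max) has 4→7; 5 (Max) has 5→7; 8 (Max) has 8→7.
8 enters the attractor at level 3, so Max can force the target in 3 moves from there.

3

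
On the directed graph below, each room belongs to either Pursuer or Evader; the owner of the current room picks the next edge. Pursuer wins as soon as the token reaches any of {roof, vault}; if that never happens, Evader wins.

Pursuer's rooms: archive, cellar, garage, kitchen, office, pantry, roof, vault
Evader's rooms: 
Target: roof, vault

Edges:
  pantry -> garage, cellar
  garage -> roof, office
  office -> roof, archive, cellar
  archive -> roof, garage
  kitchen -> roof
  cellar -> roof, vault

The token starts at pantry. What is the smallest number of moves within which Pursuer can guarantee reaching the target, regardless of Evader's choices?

A0 = {roof, vault}
A1: add {archive, cellar, garage, kitchen, office} — garage (Pursuer) has garage→roof; office (Pursuer) has office→roof; archive (Pursuer) has archive→roof; kitchen (Pursuer) has kitchen→roof; cellar (Pursuer) has cellar→roof.
A2: add {pantry} — pantry (Pursuer) has pantry→garage.
A2 = all vertices. Fixed point.
pantry enters the attractor at level 2, so Pursuer can force the target in 2 moves from there.

2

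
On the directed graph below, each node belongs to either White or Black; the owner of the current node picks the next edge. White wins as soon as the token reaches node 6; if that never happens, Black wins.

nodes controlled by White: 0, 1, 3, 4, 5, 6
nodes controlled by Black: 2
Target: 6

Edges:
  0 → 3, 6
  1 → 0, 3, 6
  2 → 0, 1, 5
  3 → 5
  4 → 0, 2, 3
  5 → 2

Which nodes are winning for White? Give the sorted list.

0, 1, 4, 6

A0 = {6}
A1: add {0, 1} — 0 (White) has 0→6; 1 (White) has 1→6.
A2: add {4} — 4 (White) has 4→0.
A3 = A2; e.g. 2 (Black) can still go to 5. Fixed point.
White's winning region = {0, 1, 4, 6}.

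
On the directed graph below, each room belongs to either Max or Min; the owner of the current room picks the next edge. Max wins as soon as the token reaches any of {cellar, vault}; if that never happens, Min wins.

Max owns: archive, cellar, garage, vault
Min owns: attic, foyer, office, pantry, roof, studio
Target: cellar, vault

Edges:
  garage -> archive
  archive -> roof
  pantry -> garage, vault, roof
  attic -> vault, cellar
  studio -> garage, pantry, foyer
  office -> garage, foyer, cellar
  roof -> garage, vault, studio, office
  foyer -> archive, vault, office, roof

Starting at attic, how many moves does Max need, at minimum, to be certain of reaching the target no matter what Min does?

1

A0 = {cellar, vault}
A1: add {attic} — attic (Min): all of {vault, cellar} already in.
A2 = A1; e.g. garage (Max) has no edge into A1. Fixed point.
attic enters the attractor at level 1, so Max can force the target in 1 move from there.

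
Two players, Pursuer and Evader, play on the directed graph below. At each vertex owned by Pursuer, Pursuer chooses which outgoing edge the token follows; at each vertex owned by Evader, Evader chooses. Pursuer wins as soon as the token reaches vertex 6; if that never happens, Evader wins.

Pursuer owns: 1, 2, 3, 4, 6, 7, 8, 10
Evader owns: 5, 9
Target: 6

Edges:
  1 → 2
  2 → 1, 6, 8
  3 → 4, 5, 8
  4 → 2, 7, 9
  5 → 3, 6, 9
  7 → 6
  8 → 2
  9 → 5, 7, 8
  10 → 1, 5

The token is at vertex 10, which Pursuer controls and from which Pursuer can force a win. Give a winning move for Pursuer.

1

A0 = {6}
A1: add {2, 7} — 2 (Pursuer) has 2→6; 7 (Pursuer) has 7→6.
A2: add {1, 4, 8} — 1 (Pursuer) has 1→2; 4 (Pursuer) has 4→2; 8 (Pursuer) has 8→2.
A3: add {3, 10} — 3 (Pursuer) has 3→4; 10 (Pursuer) has 10→1.
A4 = A3; e.g. 5 (Evader) can still go to 9. Fixed point.
From 10, successor 1 is in the attractor (rank 2); the other successor 5 is not.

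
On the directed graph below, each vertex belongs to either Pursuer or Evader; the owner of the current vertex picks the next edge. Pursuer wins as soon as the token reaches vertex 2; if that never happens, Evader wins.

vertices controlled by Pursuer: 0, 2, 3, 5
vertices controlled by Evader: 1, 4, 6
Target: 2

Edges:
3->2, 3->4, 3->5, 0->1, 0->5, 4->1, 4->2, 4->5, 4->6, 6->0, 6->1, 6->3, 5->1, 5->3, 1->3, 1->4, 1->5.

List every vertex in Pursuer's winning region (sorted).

A0 = {2}
A1: add {3} — 3 (Pursuer) has 3→2.
A2: add {5} — 5 (Pursuer) has 5→3.
A3: add {0} — 0 (Pursuer) has 0→5.
A4 = A3; e.g. 1 (Evader) can still go to 4. Fixed point.
Pursuer's winning region = {0, 2, 3, 5}.

0, 2, 3, 5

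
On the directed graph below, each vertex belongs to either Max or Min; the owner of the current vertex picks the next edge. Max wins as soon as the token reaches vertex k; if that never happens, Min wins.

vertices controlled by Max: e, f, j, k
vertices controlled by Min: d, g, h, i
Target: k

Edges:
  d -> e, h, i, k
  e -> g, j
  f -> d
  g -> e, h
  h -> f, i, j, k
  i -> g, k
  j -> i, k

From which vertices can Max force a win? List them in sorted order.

A0 = {k}
A1: add {j} — j (Max) has j→k.
A2: add {e} — e (Max) has e→j.
A3 = A2; e.g. d (Min) can still go to h. Fixed point.
Max's winning region = {e, j, k}.

e, j, k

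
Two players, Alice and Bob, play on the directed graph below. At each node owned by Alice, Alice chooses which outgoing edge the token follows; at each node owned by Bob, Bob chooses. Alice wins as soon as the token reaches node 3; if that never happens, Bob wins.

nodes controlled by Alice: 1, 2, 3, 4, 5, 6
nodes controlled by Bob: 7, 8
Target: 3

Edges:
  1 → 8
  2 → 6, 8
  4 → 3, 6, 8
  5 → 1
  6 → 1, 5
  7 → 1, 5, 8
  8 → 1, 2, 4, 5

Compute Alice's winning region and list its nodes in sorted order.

A0 = {3}
A1: add {4} — 4 (Alice) has 4→3.
A2 = A1; e.g. 1 (Alice) has no edge into A1. Fixed point.
Alice's winning region = {3, 4}.

3, 4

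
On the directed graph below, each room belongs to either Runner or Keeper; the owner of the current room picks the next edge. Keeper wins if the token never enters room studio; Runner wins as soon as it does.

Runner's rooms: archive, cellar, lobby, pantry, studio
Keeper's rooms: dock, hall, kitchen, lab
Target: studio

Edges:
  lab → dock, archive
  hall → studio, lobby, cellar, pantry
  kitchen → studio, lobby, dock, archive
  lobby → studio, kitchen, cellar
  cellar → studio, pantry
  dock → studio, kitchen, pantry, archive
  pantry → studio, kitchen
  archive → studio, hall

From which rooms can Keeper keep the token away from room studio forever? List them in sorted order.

dock, kitchen, lab

A0 = {studio}
A1: add {archive, cellar, lobby, pantry} — lobby (Runner) has lobby→studio; cellar (Runner) has cellar→studio; pantry (Runner) has pantry→studio; archive (Runner) has archive→studio.
A2: add {hall} — hall (Keeper): all of {studio, lobby, cellar, pantry} already in.
A3 = A2; e.g. lab (Keeper) can still go to dock. Fixed point.
Runner's attractor = {archive, cellar, hall, lobby, pantry, studio}; Keeper avoids the target exactly from the complement.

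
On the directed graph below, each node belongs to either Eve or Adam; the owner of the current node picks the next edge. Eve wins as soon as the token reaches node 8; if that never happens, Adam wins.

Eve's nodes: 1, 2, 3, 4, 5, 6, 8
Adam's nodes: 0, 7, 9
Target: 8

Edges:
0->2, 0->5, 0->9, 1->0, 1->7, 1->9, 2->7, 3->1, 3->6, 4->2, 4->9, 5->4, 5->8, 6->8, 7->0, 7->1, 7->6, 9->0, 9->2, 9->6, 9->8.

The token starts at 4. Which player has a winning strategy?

A0 = {8}
A1: add {5, 6} — 5 (Eve) has 5→8; 6 (Eve) has 6→8.
A2: add {3} — 3 (Eve) has 3→6.
A3 = A2; e.g. 0 (Adam) can still go to 2. Fixed point.
4 never enters the attractor, so Adam can avoid the target forever.

Adam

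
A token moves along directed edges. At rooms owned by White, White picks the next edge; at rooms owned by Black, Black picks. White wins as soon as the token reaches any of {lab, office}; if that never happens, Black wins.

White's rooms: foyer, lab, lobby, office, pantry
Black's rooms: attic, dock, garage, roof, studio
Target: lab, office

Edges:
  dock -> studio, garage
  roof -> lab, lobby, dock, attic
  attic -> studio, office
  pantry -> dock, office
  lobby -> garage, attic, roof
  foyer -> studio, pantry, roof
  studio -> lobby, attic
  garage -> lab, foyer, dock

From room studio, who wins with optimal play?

A0 = {lab, office}
A1: add {pantry} — pantry (White) has pantry→office.
A2: add {foyer} — foyer (White) has foyer→pantry.
A3 = A2; e.g. studio (Black) can still go to lobby. Fixed point.
studio never enters the attractor, so Black can avoid the target forever.

Black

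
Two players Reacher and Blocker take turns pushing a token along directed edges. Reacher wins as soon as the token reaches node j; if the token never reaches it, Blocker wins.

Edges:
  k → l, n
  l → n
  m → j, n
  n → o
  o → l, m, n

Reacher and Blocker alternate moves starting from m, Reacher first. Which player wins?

Track states (vertex, player-to-move).
A0 = {(j,Reacher), (j,Blocker)}
A1: add {(m,Reacher)}.
(m,Reacher) ∈ A1 ⇒ Reacher forces the target.

Reacher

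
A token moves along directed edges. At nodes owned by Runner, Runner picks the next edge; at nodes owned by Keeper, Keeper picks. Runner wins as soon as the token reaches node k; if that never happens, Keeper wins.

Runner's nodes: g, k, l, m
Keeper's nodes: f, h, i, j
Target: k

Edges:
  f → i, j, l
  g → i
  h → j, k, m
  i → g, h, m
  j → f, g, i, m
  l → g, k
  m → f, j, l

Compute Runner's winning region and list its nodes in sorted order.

k, l, m

A0 = {k}
A1: add {l} — l (Runner) has l→k.
A2: add {m} — m (Runner) has m→l.
A3 = A2; e.g. f (Keeper) can still go to i. Fixed point.
Runner's winning region = {k, l, m}.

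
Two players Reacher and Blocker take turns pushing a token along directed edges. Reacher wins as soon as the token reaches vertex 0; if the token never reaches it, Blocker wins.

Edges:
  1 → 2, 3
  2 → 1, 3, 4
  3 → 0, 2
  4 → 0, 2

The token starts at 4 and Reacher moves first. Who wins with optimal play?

Track states (vertex, player-to-move).
A0 = {(0,Reacher), (0,Blocker)}
A1: add {(3,Reacher), (4,Reacher)}.
(4,Reacher) ∈ A1 ⇒ Reacher forces the target.

Reacher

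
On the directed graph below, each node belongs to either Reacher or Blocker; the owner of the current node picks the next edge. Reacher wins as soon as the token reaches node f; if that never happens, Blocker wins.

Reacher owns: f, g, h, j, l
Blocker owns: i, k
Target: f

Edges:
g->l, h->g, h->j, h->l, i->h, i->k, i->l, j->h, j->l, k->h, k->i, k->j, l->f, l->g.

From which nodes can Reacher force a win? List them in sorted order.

f, g, h, j, l

A0 = {f}
A1: add {l} — l (Reacher) has l→f.
A2: add {g, h, j} — g (Reacher) has g→l; h (Reacher) has h→l; j (Reacher) has j→l.
A3 = A2; e.g. i (Blocker) can still go to k. Fixed point.
Reacher's winning region = {f, g, h, j, l}.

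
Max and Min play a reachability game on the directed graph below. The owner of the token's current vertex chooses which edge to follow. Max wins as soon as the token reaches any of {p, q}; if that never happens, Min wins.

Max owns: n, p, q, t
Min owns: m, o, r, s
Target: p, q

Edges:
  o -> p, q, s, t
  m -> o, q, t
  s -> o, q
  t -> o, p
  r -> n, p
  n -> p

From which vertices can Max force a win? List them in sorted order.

n, p, q, r, t

A0 = {p, q}
A1: add {n, t} — n (Max) has n→p; t (Max) has t→p.
A2: add {r} — r (Min): all of {n, p} already in.
A3 = A2; e.g. m (Min) can still go to o. Fixed point.
Max's winning region = {n, p, q, r, t}.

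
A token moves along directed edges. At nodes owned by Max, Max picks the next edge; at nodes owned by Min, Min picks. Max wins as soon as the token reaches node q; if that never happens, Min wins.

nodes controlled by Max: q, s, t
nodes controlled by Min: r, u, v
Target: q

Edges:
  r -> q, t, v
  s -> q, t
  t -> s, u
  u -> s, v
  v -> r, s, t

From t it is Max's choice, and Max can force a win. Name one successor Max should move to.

A0 = {q}
A1: add {s} — s (Max) has s→q.
A2: add {t} — t (Max) has t→s.
A3 = A2; e.g. r (Min) can still go to v. Fixed point.
From t, successor s is in the attractor (rank 1); the other successor u is not.

s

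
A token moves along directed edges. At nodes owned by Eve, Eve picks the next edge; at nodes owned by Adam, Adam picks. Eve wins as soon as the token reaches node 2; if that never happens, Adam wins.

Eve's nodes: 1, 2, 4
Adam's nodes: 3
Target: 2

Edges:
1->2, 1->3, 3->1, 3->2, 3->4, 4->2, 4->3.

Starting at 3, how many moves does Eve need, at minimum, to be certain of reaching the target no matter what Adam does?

A0 = {2}
A1: add {1, 4} — 1 (Eve) has 1→2; 4 (Eve) has 4→2.
A2: add {3} — 3 (Adam): all of {1, 2, 4} already in.
A2 = all vertices. Fixed point.
3 enters the attractor at level 2, so Eve can force the target in 2 moves from there.

2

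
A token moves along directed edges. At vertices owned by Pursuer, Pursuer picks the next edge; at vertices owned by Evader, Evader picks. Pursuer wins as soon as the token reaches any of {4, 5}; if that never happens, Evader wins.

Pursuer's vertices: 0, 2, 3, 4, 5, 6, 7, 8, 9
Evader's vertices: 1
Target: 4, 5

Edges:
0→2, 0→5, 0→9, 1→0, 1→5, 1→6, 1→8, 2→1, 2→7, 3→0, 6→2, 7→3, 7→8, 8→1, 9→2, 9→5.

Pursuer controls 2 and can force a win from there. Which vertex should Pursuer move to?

A0 = {4, 5}
A1: add {0, 9} — 0 (Pursuer) has 0→5; 9 (Pursuer) has 9→5.
A2: add {3} — 3 (Pursuer) has 3→0.
A3: add {7} — 7 (Pursuer) has 7→3.
A4: add {2} — 2 (Pursuer) has 2→7.
A5: add {6} — 6 (Pursuer) has 6→2.
A6 = A5; e.g. 1 (Evader) can still go to 8. Fixed point.
From 2, successor 7 is in the attractor (rank 3); the other successor 1 is not.

7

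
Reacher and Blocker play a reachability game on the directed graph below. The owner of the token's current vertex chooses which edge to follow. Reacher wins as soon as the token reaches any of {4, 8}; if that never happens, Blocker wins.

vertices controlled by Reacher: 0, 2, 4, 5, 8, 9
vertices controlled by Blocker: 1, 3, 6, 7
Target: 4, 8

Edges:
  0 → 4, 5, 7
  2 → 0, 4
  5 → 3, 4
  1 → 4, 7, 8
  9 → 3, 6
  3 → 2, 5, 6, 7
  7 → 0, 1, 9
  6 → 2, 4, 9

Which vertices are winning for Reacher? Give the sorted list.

0, 2, 4, 5, 8

A0 = {4, 8}
A1: add {0, 2, 5} — 0 (Reacher) has 0→4; 2 (Reacher) has 2→4; 5 (Reacher) has 5→4.
A2 = A1; e.g. 1 (Blocker) can still go to 7. Fixed point.
Reacher's winning region = {0, 2, 4, 5, 8}.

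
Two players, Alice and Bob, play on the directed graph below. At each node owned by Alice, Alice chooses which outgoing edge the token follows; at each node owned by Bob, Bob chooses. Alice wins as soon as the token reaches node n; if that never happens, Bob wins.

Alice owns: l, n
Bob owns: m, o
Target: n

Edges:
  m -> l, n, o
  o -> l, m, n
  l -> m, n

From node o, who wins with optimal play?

Bob

A0 = {n}
A1: add {l} — l (Alice) has l→n.
A2 = A1; e.g. m (Bob) can still go to o. Fixed point.
o never enters the attractor, so Bob can avoid the target forever.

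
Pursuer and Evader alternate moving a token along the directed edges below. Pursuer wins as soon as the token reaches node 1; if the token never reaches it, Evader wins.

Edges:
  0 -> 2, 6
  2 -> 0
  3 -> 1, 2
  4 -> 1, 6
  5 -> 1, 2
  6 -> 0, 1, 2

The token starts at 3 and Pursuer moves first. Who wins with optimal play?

Track states (vertex, player-to-move).
A0 = {(1,Pursuer), (1,Evader)}
A1: add {(3,Pursuer), (4,Pursuer), (5,Pursuer), (6,Pursuer)}.
(3,Pursuer) ∈ A1 ⇒ Pursuer forces the target.

Pursuer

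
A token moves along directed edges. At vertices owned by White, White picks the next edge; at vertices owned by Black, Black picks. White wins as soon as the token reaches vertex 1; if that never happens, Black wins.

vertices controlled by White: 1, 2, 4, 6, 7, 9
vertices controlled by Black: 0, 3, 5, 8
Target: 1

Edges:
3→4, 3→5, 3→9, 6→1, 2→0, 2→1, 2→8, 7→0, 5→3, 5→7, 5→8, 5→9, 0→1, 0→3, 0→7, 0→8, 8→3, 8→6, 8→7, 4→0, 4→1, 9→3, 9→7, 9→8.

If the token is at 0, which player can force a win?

Black

A0 = {1}
A1: add {2, 4, 6} — 2 (White) has 2→1; 4 (White) has 4→1; 6 (White) has 6→1.
A2 = A1; e.g. 0 (Black) can still go to 3. Fixed point.
0 never enters the attractor, so Black can avoid the target forever.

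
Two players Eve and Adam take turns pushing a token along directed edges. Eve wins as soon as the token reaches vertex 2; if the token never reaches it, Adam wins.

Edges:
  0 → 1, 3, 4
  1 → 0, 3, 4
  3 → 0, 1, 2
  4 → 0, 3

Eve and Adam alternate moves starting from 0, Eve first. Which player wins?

Adam

Track states (vertex, player-to-move).
A0 = {(2,Eve), (2,Adam)}
A1: add {(3,Eve)}.
A2 = A1; e.g. (0,Eve) stays out. (0,Eve) never enters ⇒ Adam avoids the target.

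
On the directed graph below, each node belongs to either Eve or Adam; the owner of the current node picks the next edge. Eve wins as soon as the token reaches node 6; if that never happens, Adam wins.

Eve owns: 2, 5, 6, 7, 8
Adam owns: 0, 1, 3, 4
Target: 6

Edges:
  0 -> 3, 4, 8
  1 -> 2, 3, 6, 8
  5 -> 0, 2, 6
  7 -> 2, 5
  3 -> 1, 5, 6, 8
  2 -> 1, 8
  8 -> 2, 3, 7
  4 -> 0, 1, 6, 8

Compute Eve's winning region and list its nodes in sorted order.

A0 = {6}
A1: add {5} — 5 (Eve) has 5→6.
A2: add {7} — 7 (Eve) has 7→5.
A3: add {8} — 8 (Eve) has 8→7.
A4: add {2} — 2 (Eve) has 2→8.
A5 = A4; e.g. 0 (Adam) can still go to 3. Fixed point.
Eve's winning region = {2, 5, 6, 7, 8}.

2, 5, 6, 7, 8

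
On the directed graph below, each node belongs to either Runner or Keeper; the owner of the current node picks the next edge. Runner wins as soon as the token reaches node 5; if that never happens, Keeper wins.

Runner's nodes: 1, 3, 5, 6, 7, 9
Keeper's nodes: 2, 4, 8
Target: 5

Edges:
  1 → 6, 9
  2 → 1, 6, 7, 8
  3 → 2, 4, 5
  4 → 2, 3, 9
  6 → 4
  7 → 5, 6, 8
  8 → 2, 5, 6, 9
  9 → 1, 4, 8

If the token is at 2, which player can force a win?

A0 = {5}
A1: add {3, 7} — 3 (Runner) has 3→5; 7 (Runner) has 7→5.
A2 = A1; e.g. 1 (Runner) has no edge into A1. Fixed point.
2 never enters the attractor, so Keeper can avoid the target forever.

Keeper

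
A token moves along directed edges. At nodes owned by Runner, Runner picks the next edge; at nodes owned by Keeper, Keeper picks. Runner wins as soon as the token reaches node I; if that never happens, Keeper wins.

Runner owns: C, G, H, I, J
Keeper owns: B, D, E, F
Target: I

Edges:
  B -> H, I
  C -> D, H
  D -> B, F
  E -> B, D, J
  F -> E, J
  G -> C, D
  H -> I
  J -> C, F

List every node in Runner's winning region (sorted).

A0 = {I}
A1: add {H} — H (Runner) has H→I.
A2: add {B, C} — B (Keeper): all of {H, I} already in; C (Runner) has C→H.
A3: add {G, J} — G (Runner) has G→C; J (Runner) has J→C.
A4 = A3; e.g. D (Keeper) can still go to F. Fixed point.
Runner's winning region = {B, C, G, H, I, J}.

B, C, G, H, I, J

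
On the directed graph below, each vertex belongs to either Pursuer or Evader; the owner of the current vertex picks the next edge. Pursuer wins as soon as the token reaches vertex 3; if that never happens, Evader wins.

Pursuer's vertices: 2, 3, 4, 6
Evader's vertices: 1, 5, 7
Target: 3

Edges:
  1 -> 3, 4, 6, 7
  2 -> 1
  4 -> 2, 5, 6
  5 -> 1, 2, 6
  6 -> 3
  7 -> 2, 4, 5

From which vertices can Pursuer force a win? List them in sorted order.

A0 = {3}
A1: add {6} — 6 (Pursuer) has 6→3.
A2: add {4} — 4 (Pursuer) has 4→6.
A3 = A2; e.g. 1 (Evader) can still go to 7. Fixed point.
Pursuer's winning region = {3, 4, 6}.

3, 4, 6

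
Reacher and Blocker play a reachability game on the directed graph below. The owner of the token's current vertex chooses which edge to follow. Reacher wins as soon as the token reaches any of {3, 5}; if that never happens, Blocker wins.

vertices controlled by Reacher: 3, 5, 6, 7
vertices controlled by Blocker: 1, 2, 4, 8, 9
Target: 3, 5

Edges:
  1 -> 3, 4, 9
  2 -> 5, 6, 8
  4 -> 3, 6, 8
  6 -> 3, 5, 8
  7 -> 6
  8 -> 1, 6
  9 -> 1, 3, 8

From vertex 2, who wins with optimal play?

A0 = {3, 5}
A1: add {6} — 6 (Reacher) has 6→3.
A2: add {7} — 7 (Reacher) has 7→6.
A3 = A2; e.g. 1 (Blocker) can still go to 4. Fixed point.
2 never enters the attractor, so Blocker can avoid the target forever.

Blocker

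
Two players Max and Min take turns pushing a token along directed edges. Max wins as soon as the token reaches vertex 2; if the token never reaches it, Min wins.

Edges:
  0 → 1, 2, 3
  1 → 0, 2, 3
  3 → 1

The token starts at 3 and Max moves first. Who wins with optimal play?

Min

Track states (vertex, player-to-move).
A0 = {(2,Max), (2,Min)}
A1: add {(0,Max), (1,Max)}.
A2: add {(3,Min)}.
A3 = A2; e.g. (0,Min) stays out. (3,Max) never enters ⇒ Min avoids the target.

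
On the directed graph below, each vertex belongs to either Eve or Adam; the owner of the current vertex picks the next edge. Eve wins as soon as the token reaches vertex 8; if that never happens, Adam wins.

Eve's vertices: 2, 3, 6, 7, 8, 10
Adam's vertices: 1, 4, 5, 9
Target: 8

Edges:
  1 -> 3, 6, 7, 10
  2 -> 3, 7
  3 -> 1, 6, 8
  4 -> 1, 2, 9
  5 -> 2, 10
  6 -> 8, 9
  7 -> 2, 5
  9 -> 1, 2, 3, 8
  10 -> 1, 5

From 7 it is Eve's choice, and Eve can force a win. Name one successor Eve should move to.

A0 = {8}
A1: add {3, 6} — 3 (Eve) has 3→8; 6 (Eve) has 6→8.
A2: add {2} — 2 (Eve) has 2→3.
A3: add {7} — 7 (Eve) has 7→2.
A4 = A3; e.g. 1 (Adam) can still go to 10. Fixed point.
From 7, successor 2 is in the attractor (rank 2); the other successor 5 is not.

2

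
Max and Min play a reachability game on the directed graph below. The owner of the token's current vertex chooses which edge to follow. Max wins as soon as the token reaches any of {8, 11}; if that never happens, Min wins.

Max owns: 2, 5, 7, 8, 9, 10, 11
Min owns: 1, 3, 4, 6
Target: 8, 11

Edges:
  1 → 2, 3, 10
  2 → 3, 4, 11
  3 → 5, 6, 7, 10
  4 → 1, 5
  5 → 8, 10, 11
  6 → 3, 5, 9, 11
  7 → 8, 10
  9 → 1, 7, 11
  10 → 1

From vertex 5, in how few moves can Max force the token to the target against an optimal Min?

A0 = {8, 11}
A1: add {2, 5, 7, 9} — 2 (Max) has 2→11; 5 (Max) has 5→8; 7 (Max) has 7→8; 9 (Max) has 9→11.
A2 = A1; e.g. 1 (Min) can still go to 3. Fixed point.
5 enters the attractor at level 1, so Max can force the target in 1 move from there.

1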